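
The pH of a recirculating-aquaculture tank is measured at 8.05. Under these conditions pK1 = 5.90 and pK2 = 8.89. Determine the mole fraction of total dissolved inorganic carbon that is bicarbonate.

α₁ = 0.868

α₁ = 1 / (1 + [H⁺]/K1 + K2/[H⁺]) = 1 / (1 + 10^-2.15 + 10^-0.84)
   = 1 / (1 + 0.0070795 + 0.14454) = 1/1.1516 = 0.8683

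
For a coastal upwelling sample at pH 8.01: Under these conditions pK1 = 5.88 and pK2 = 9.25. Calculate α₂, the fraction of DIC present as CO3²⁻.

α₂ = 0.0540

α₂ = 1 / (1 + [H⁺]/K2 + [H⁺]²/(K1K2)) = 1 / (1 + 10^+1.24 + 10^-0.89)
   = 1 / (1 + 17.378 + 0.12882) = 1/18.507 = 0.05403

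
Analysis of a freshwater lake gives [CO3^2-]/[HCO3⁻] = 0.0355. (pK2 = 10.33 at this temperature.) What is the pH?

pH = 8.88

From K2 = [H⁺][CO3^2-]/[HCO3⁻]:  pH = pK2 + log₁₀([CO3^2-]/[HCO3⁻])
log₁₀(0.0355) = -1.450
pH = 10.33 + (-1.450) = 8.88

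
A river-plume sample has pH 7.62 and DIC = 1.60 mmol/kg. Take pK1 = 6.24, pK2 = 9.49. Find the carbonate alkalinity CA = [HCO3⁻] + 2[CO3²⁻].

CA = [HCO3⁻] + 2[CO3²⁻] = (α₁ + 2α₂)·DIC
At pH 7.62: [H⁺]/K1 = 10^-1.38 = 0.041687, K2/[H⁺] = 10^-1.87 = 0.013490
α₁ = 1/(1 + 0.041687 + 0.013490) = 1/1.0552 = 0.9477; α₂ = α₁·K2/[H⁺] = 0.01278
α₁ + 2α₂ = 0.9733
CA = 0.9733 × 1.60 = 1.56 mmol/kg

CA = 1.56 mmol/kg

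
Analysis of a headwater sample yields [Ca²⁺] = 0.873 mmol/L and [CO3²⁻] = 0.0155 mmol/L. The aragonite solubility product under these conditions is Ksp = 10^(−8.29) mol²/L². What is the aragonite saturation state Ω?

Ksp = 10^(−8.29) = 5.129×10^-9
Ω = [Ca²⁺][CO3²⁻]/Ksp = (0.873×10^-3)(0.0155×10^-3) / 5.129×10^-9 = 2.64

Ω = 2.64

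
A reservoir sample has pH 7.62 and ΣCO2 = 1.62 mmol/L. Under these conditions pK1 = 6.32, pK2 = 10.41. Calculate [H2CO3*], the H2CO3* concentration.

[CO2*] = 0.0772 mmol/L

α₀ = 1 / (1 + K1/[H⁺] + K1K2/[H⁺]²) = 1 / (1 + 10^+1.30 + 10^-1.49)
   = 1 / (1 + 19.953 + 0.032359) = 1/20.985 = 0.04765
[CO2*] = α₀ × DIC = 0.04765 × 1.62 = 0.0772 mmol/L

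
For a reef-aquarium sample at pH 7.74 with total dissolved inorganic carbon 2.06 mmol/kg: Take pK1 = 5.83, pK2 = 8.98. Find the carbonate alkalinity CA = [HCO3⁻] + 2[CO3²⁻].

CA = 2.15 mmol/kg

CA = [HCO3⁻] + 2[CO3²⁻] = (α₁ + 2α₂)·DIC
At pH 7.74: [H⁺]/K1 = 10^-1.91 = 0.012303, K2/[H⁺] = 10^-1.24 = 0.057544
α₁ = 1/(1 + 0.012303 + 0.057544) = 1/1.0698 = 0.9347; α₂ = α₁·K2/[H⁺] = 0.05379
α₁ + 2α₂ = 1.0423
CA = 1.0423 × 2.06 = 2.15 mmol/kg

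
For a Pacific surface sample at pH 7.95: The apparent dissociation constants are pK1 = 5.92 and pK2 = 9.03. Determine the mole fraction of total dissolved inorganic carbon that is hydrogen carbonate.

α₁ = 1 / (1 + [H⁺]/K1 + K2/[H⁺]) = 1 / (1 + 10^-2.03 + 10^-1.08)
   = 1 / (1 + 0.0093325 + 0.083176) = 1/1.0925 = 0.9153

α₁ = 0.915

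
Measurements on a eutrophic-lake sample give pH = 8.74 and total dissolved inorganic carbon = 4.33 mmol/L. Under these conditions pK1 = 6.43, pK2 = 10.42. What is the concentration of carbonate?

[CO3²⁻] = 0.0882 mmol/L

α₂ = 1 / (1 + [H⁺]/K2 + [H⁺]²/(K1K2)) = 1 / (1 + 10^+1.68 + 10^-0.63)
   = 1 / (1 + 47.863 + 0.23442) = 1/49.097 = 0.02037
[CO3²⁻] = α₂ × DIC = 0.02037 × 4.33 = 0.0882 mmol/L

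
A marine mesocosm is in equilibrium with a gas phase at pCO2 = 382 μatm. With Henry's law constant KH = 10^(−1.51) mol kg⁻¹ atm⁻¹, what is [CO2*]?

KH = 10^(−1.51) = 3.090×10^-2 mol kg⁻¹ atm⁻¹
[CO2*] = KH · pCO2 = 3.090×10^-2 × 382×10^-6 atm = 1.18×10^-5 mol/kg

[CO2*] = 11.8 μmol/kg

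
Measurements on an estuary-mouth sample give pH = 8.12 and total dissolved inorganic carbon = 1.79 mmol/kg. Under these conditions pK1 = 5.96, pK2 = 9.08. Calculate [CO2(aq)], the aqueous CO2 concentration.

α₀ = 1 / (1 + K1/[H⁺] + K1K2/[H⁺]²) = 1 / (1 + 10^+2.16 + 10^+1.20)
   = 1 / (1 + 144.54 + 15.849) = 1/161.39 = 0.006196
[CO2*] = α₀ × DIC = 0.006196 × 1.79 = 0.0111 mmol/kg = 11.1 μmol/kg

[CO2*] = 11.1 μmol/kg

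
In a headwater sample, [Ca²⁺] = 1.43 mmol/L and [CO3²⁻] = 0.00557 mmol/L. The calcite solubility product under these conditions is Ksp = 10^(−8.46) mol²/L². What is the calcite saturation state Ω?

Ω = 2.30

Ksp = 10^(−8.46) = 3.467×10^-9
Ω = [Ca²⁺][CO3²⁻]/Ksp = (1.43×10^-3)(0.00557×10^-3) / 3.467×10^-9 = 2.30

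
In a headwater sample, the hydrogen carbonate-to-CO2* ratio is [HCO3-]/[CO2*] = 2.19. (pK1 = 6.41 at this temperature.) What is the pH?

pH = 6.75

From K1 = [H⁺][HCO3-]/[CO2*]:  pH = pK1 + log₁₀([HCO3-]/[CO2*])
log₁₀(2.19) = +0.340
pH = 6.41 + (+0.340) = 6.75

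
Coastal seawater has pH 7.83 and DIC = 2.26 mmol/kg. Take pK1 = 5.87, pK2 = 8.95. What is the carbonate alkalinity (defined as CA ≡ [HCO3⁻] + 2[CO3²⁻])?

CA = 2.39 mmol/kg

CA = [HCO3⁻] + 2[CO3²⁻] = (α₁ + 2α₂)·DIC
At pH 7.83: [H⁺]/K1 = 10^-1.96 = 0.010965, K2/[H⁺] = 10^-1.12 = 0.075858
α₁ = 1/(1 + 0.010965 + 0.075858) = 1/1.0868 = 0.9201; α₂ = α₁·K2/[H⁺] = 0.06980
α₁ + 2α₂ = 1.0597
CA = 1.0597 × 2.26 = 2.39 mmol/kg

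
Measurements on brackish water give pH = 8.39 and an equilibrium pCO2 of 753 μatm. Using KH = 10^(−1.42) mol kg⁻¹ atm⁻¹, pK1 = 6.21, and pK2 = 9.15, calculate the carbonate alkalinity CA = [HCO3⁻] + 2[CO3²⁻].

[CO2*] = KH · pCO2 = 10^(−1.42) × 753×10^-6 = 2.863×10^-5 mol/kg
α₀ = 1/(1 + K1/[H⁺] + K1K2/[H⁺]²) = 1/(1 + 10^+2.18 + 10^+1.42) = 0.005597
DIC = [CO2*]/α₀ = 2.863×10^-5 / 0.005597 = 5.115 mmol/kg
CA = (α₁ + 2α₂)·DIC = (0.8472 + 2×0.1472) × 5.115 = 5.84 mmol/kg

CA = 5.84 mmol/kg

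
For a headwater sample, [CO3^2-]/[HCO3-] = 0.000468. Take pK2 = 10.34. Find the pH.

From K2 = [H⁺][CO3^2-]/[HCO3-]:  pH = pK2 + log₁₀([CO3^2-]/[HCO3-])
log₁₀(0.000468) = -3.330
pH = 10.34 + (-3.330) = 7.01

pH = 7.01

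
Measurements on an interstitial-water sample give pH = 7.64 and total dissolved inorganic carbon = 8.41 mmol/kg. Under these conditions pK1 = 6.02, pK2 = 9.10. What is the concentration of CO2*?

[CO2*] = 0.191 mmol/kg

α₀ = 1 / (1 + K1/[H⁺] + K1K2/[H⁺]²) = 1 / (1 + 10^+1.62 + 10^+0.16)
   = 1 / (1 + 41.687 + 1.4454) = 1/44.132 = 0.02266
[CO2*] = α₀ × DIC = 0.02266 × 8.41 = 0.191 mmol/kg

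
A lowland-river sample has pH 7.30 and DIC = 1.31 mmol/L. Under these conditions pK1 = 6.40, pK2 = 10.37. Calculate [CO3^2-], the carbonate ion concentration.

[CO3²⁻] = 0.990 μmol/L

α₂ = 1 / (1 + [H⁺]/K2 + [H⁺]²/(K1K2)) = 1 / (1 + 10^+3.07 + 10^+2.17)
   = 1 / (1 + 1174.9 + 147.91) = 1/1323.8 = 0.0007554
[CO3²⁻] = α₂ × DIC = 0.0007554 × 1.31 = 0.000990 mmol/L = 0.990 μmol/L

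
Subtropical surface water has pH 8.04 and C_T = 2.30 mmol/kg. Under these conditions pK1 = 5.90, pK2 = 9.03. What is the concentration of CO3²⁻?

[CO3²⁻] = 0.212 mmol/kg

α₂ = 1 / (1 + [H⁺]/K2 + [H⁺]²/(K1K2)) = 1 / (1 + 10^+0.99 + 10^-1.15)
   = 1 / (1 + 9.7724 + 0.070795) = 1/10.843 = 0.09222
[CO3²⁻] = α₂ × DIC = 0.09222 × 2.30 = 0.212 mmol/kg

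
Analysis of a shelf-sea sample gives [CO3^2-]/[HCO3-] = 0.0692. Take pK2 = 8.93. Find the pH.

From K2 = [H⁺][CO3^2-]/[HCO3-]:  pH = pK2 + log₁₀([CO3^2-]/[HCO3-])
log₁₀(0.0692) = -1.160
pH = 8.93 + (-1.160) = 7.77

pH = 7.77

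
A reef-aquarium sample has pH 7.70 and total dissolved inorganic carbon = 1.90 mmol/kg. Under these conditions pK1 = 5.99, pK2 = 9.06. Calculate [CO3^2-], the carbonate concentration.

[CO3²⁻] = 0.0780 mmol/kg

α₂ = 1 / (1 + [H⁺]/K2 + [H⁺]²/(K1K2)) = 1 / (1 + 10^+1.36 + 10^-0.35)
   = 1 / (1 + 22.909 + 0.44668) = 1/24.355 = 0.04106
[CO3²⁻] = α₂ × DIC = 0.04106 × 1.90 = 0.0780 mmol/kg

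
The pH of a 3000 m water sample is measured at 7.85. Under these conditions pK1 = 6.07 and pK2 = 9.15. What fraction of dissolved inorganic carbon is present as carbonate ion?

α₂ = 0.0470

α₂ = 1 / (1 + [H⁺]/K2 + [H⁺]²/(K1K2)) = 1 / (1 + 10^+1.30 + 10^-0.48)
   = 1 / (1 + 19.953 + 0.33113) = 1/21.284 = 0.04698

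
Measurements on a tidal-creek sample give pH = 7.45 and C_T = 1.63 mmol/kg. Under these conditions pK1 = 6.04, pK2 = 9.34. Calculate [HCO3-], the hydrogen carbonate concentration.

[HCO3⁻] = 1.55 mmol/kg

α₁ = 1 / (1 + [H⁺]/K1 + K2/[H⁺]) = 1 / (1 + 10^-1.41 + 10^-1.89)
   = 1 / (1 + 0.038905 + 0.012882) = 1/1.0518 = 0.9508
[HCO3⁻] = α₁ × DIC = 0.9508 × 1.63 = 1.55 mmol/kg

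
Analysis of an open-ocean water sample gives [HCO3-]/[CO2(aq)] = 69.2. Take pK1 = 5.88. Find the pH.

pH = 7.72

From K1 = [H⁺][HCO3-]/[CO2(aq)]:  pH = pK1 + log₁₀([HCO3-]/[CO2(aq)])
log₁₀(69.2) = +1.840
pH = 5.88 + (+1.840) = 7.72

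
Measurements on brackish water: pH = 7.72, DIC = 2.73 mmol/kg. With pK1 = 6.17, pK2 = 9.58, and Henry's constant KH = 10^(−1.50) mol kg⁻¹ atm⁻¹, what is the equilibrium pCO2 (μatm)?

α₀ = 1 / (1 + K1/[H⁺] + K1K2/[H⁺]²) = 1 / (1 + 10^+1.55 + 10^-0.31)
   = 1 / (1 + 35.481 + 0.48978) = 1/36.971 = 0.02705
[CO2*] = α₀ × DIC = 0.02705 × 2.73 = 0.07384 mmol/kg
pCO2 = [CO2*]/KH = 7.384×10^-5 / 3.162×10^-2 = 2340 μatm

pCO2 = 2340 μatm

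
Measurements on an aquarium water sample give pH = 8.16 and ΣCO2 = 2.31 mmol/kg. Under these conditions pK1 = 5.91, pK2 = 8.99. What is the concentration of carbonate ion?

α₂ = 1 / (1 + [H⁺]/K2 + [H⁺]²/(K1K2)) = 1 / (1 + 10^+0.83 + 10^-1.42)
   = 1 / (1 + 6.7608 + 0.038019) = 1/7.7988 = 0.1282
[CO3²⁻] = α₂ × DIC = 0.1282 × 2.31 = 0.296 mmol/kg

[CO3²⁻] = 0.296 mmol/kg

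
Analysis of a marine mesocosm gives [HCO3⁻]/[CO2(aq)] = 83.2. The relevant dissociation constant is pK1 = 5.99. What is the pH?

From K1 = [H⁺][HCO3⁻]/[CO2(aq)]:  pH = pK1 + log₁₀([HCO3⁻]/[CO2(aq)])
log₁₀(83.2) = +1.920
pH = 5.99 + (+1.920) = 7.91

pH = 7.91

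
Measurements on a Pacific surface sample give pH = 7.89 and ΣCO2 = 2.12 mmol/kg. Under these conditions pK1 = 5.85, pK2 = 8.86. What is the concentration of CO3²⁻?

[CO3²⁻] = 0.204 mmol/kg

α₂ = 1 / (1 + [H⁺]/K2 + [H⁺]²/(K1K2)) = 1 / (1 + 10^+0.97 + 10^-1.07)
   = 1 / (1 + 9.3325 + 0.085114) = 1/10.418 = 0.09599
[CO3²⁻] = α₂ × DIC = 0.09599 × 2.12 = 0.204 mmol/kg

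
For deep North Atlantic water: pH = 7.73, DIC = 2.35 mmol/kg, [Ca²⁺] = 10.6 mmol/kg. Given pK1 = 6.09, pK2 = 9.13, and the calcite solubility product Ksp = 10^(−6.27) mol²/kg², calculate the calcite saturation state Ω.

α₂ = 1 / (1 + [H⁺]/K2 + [H⁺]²/(K1K2)) = 1 / (1 + 10^+1.40 + 10^-0.24)
   = 1 / (1 + 25.119 + 0.57544) = 1/26.694 = 0.03746
[CO3²⁻] = α₂ × DIC = 0.03746 × 2.35 = 0.08803 mmol/kg
Ksp = 10^(−6.27) = 5.370×10^-7
Ω = [Ca²⁺][CO3²⁻]/Ksp = (10.6×10^-3)(8.803×10^-5) / 5.370×10^-7 = 1.74

Ω = 1.74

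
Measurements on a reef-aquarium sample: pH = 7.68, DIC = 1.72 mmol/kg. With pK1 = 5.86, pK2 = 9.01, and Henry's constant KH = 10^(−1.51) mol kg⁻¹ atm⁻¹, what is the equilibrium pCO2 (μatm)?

α₀ = 1 / (1 + K1/[H⁺] + K1K2/[H⁺]²) = 1 / (1 + 10^+1.82 + 10^+0.49)
   = 1 / (1 + 66.069 + 3.0903) = 1/70.160 = 0.01425
[CO2*] = α₀ × DIC = 0.01425 × 1.72 = 0.02452 mmol/kg
pCO2 = [CO2*]/KH = 2.452×10^-5 / 3.090×10^-2 = 793 μatm

pCO2 = 793 μatm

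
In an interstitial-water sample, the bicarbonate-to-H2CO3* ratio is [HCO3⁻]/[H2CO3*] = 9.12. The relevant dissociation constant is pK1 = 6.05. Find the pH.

pH = 7.01

From K1 = [H⁺][HCO3⁻]/[H2CO3*]:  pH = pK1 + log₁₀([HCO3⁻]/[H2CO3*])
log₁₀(9.12) = +0.960
pH = 6.05 + (+0.960) = 7.01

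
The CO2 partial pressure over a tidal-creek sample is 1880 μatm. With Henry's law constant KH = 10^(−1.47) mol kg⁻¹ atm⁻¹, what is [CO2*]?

KH = 10^(−1.47) = 3.388×10^-2 mol kg⁻¹ atm⁻¹
[CO2*] = KH · pCO2 = 3.388×10^-2 × 1880×10^-6 atm = 6.37×10^-5 mol/kg

[CO2*] = 63.7 μmol/kg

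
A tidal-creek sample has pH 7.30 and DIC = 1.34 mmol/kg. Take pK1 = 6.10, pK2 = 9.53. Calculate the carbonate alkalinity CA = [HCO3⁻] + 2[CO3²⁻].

CA = [HCO3⁻] + 2[CO3²⁻] = (α₁ + 2α₂)·DIC
At pH 7.30: [H⁺]/K1 = 10^-1.20 = 0.063096, K2/[H⁺] = 10^-2.23 = 0.0058884
α₁ = 1/(1 + 0.063096 + 0.0058884) = 1/1.0690 = 0.9355; α₂ = α₁·K2/[H⁺] = 0.005508
α₁ + 2α₂ = 0.9465
CA = 0.9465 × 1.34 = 1.27 mmol/kg

CA = 1.27 mmol/kg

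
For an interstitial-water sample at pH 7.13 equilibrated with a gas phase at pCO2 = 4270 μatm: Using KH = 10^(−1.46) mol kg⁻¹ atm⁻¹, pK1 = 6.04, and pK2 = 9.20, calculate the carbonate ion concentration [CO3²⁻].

[CO2*] = KH · pCO2 = 10^(−1.46) × 4270×10^-6 = 1.481×10^-4 mol/kg
α₀ = 1/(1 + K1/[H⁺] + K1K2/[H⁺]²) = 1/(1 + 10^+1.09 + 10^-0.98) = 0.07459
DIC = [CO2*]/α₀ = 1.481×10^-4 / 0.07459 = 1.985 mmol/kg
[CO3²⁻] = α₂·DIC; α₂ = 0.007810, so [CO3²⁻] = 0.007810 × 1.985 = 0.0155 mmol/kg = 15.5 μmol/kg

[CO3²⁻] = 15.5 μmol/kg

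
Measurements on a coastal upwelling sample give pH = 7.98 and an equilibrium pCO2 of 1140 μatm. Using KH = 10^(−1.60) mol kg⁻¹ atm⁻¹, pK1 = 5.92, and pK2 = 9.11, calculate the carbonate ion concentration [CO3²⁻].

[CO3²⁻] = 0.244 mmol/kg

[CO2*] = KH · pCO2 = 10^(−1.60) × 1140×10^-6 = 2.864×10^-5 mol/kg
α₀ = 1/(1 + K1/[H⁺] + K1K2/[H⁺]²) = 1/(1 + 10^+2.06 + 10^+0.93) = 0.008043
DIC = [CO2*]/α₀ = 2.864×10^-5 / 0.008043 = 3.560 mmol/kg
[CO3²⁻] = α₂·DIC; α₂ = 0.06846, so [CO3²⁻] = 0.06846 × 3.560 = 0.244 mmol/kg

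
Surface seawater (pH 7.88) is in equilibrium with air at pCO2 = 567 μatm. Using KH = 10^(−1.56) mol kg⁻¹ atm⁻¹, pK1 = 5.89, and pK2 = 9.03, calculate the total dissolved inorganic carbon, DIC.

[CO2*] = KH · pCO2 = 10^(−1.56) × 567×10^-6 = 1.562×10^-5 mol/kg
α₀ = 1/(1 + K1/[H⁺] + K1K2/[H⁺]²) = 1/(1 + 10^+1.99 + 10^+0.84) = 0.009466
DIC = [CO2*]/α₀ = 1.562×10^-5 / 0.009466 = 1.65 mmol/kg

DIC = 1.65 mmol/kg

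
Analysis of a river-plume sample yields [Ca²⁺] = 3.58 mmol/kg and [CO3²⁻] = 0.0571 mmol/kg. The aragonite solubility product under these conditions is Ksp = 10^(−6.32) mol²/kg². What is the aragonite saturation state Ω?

Ω = 0.427

Ksp = 10^(−6.32) = 4.786×10^-7
Ω = [Ca²⁺][CO3²⁻]/Ksp = (3.58×10^-3)(0.0571×10^-3) / 4.786×10^-7 = 0.427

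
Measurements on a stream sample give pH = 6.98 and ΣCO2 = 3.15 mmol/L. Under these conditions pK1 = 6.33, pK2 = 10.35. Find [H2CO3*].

α₀ = 1 / (1 + K1/[H⁺] + K1K2/[H⁺]²) = 1 / (1 + 10^+0.65 + 10^-2.72)
   = 1 / (1 + 4.4668 + 0.0019055) = 1/5.4687 = 0.1829
[CO2*] = α₀ × DIC = 0.1829 × 3.15 = 0.576 mmol/L

[CO2*] = 0.576 mmol/L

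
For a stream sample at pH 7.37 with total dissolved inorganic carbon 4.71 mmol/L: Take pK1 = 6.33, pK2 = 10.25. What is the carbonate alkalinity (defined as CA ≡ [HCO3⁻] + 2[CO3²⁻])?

CA = [HCO3⁻] + 2[CO3²⁻] = (α₁ + 2α₂)·DIC
At pH 7.37: [H⁺]/K1 = 10^-1.04 = 0.091201, K2/[H⁺] = 10^-2.88 = 0.0013183
α₁ = 1/(1 + 0.091201 + 0.0013183) = 1/1.0925 = 0.9153; α₂ = α₁·K2/[H⁺] = 0.001207
α₁ + 2α₂ = 0.9177
CA = 0.9177 × 4.71 = 4.32 mmol/L

CA = 4.32 mmol/L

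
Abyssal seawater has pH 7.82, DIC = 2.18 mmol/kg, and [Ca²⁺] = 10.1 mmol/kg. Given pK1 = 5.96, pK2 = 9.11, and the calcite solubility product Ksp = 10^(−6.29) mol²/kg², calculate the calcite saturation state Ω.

α₂ = 1 / (1 + [H⁺]/K2 + [H⁺]²/(K1K2)) = 1 / (1 + 10^+1.29 + 10^-0.57)
   = 1 / (1 + 19.498 + 0.26915) = 1/20.768 = 0.04815
[CO3²⁻] = α₂ × DIC = 0.04815 × 2.18 = 0.1050 mmol/kg
Ksp = 10^(−6.29) = 5.129×10^-7
Ω = [Ca²⁺][CO3²⁻]/Ksp = (10.1×10^-3)(1.050×10^-4) / 5.129×10^-7 = 2.07

Ω = 2.07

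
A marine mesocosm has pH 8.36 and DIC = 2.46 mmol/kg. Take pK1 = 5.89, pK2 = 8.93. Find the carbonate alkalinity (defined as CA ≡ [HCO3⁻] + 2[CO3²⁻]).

CA = [HCO3⁻] + 2[CO3²⁻] = (α₁ + 2α₂)·DIC
At pH 8.36: [H⁺]/K1 = 10^-2.47 = 0.0033884, K2/[H⁺] = 10^-0.57 = 0.26915
α₁ = 1/(1 + 0.0033884 + 0.26915) = 1/1.2725 = 0.7858; α₂ = α₁·K2/[H⁺] = 0.2115
α₁ + 2α₂ = 1.2088
CA = 1.2088 × 2.46 = 2.97 mmol/kg

CA = 2.97 mmol/kg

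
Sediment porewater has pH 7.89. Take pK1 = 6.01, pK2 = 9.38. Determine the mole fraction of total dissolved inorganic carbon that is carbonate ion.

α₂ = 1 / (1 + [H⁺]/K2 + [H⁺]²/(K1K2)) = 1 / (1 + 10^+1.49 + 10^-0.39)
   = 1 / (1 + 30.903 + 0.40738) = 1/32.310 = 0.03095

α₂ = 0.0309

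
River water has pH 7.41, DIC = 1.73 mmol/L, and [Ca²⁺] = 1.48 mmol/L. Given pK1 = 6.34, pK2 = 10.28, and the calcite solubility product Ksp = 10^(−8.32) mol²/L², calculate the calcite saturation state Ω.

Ω = 0.664

α₂ = 1 / (1 + [H⁺]/K2 + [H⁺]²/(K1K2)) = 1 / (1 + 10^+2.87 + 10^+1.80)
   = 1 / (1 + 741.31 + 63.096) = 1/805.41 = 0.001242
[CO3²⁻] = α₂ × DIC = 0.001242 × 1.73 = 0.002148 mmol/L = 2.148 μmol/L
Ksp = 10^(−8.32) = 4.786×10^-9
Ω = [Ca²⁺][CO3²⁻]/Ksp = (1.48×10^-3)(2.148×10^-6) / 4.786×10^-9 = 0.664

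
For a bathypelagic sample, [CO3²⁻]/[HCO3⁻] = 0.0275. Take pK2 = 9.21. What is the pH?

From K2 = [H⁺][CO3²⁻]/[HCO3⁻]:  pH = pK2 + log₁₀([CO3²⁻]/[HCO3⁻])
log₁₀(0.0275) = -1.561
pH = 9.21 + (-1.561) = 7.65

pH = 7.65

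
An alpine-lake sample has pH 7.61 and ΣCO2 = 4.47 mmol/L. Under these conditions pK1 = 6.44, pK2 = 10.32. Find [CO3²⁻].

[CO3²⁻] = 8.15 μmol/L

α₂ = 1 / (1 + [H⁺]/K2 + [H⁺]²/(K1K2)) = 1 / (1 + 10^+2.71 + 10^+1.54)
   = 1 / (1 + 512.86 + 34.674) = 1/548.54 = 0.001823
[CO3²⁻] = α₂ × DIC = 0.001823 × 4.47 = 0.00815 mmol/L = 8.15 μmol/L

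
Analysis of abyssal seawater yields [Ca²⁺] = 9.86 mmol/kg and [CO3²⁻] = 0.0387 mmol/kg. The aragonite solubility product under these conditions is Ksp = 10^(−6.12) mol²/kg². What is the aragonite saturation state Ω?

Ksp = 10^(−6.12) = 7.586×10^-7
Ω = [Ca²⁺][CO3²⁻]/Ksp = (9.86×10^-3)(0.0387×10^-3) / 7.586×10^-7 = 0.503

Ω = 0.503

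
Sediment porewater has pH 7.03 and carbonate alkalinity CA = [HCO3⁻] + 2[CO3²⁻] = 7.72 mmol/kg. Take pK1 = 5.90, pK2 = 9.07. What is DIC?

DIC = 8.21 mmol/kg

CA = [HCO3⁻] + 2[CO3²⁻] = (α₁ + 2α₂)·DIC
At pH 7.03: [H⁺]/K1 = 10^-1.13 = 0.074131, K2/[H⁺] = 10^-2.04 = 0.0091201
α₁ = 1/(1 + 0.074131 + 0.0091201) = 1/1.0833 = 0.9231; α₂ = α₁·K2/[H⁺] = 0.008419
α₁ + 2α₂ = 0.9400
DIC = CA / (α₁ + 2α₂) = 7.72 / 0.9400 = 8.21 mmol/kg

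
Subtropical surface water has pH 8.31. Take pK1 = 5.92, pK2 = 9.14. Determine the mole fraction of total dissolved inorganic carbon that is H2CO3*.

α₀ = 1 / (1 + K1/[H⁺] + K1K2/[H⁺]²) = 1 / (1 + 10^+2.39 + 10^+1.56)
   = 1 / (1 + 245.47 + 36.308) = 1/282.78 = 0.003536

α₀ = 0.00354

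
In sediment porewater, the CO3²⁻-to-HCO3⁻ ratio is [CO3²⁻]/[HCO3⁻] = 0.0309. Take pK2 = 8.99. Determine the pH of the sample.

From K2 = [H⁺][CO3²⁻]/[HCO3⁻]:  pH = pK2 + log₁₀([CO3²⁻]/[HCO3⁻])
log₁₀(0.0309) = -1.510
pH = 8.99 + (-1.510) = 7.48

pH = 7.48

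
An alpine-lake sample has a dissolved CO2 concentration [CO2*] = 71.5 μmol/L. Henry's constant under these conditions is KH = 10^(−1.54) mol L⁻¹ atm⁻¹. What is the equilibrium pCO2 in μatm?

pCO2 = 2480 μatm

KH = 10^(−1.54) = 2.884×10^-2 mol L⁻¹ atm⁻¹
pCO2 = [CO2*]/KH = 71.5×10^-6 / 2.884×10^-2 = 2.48×10^-3 atm = 2480 μatm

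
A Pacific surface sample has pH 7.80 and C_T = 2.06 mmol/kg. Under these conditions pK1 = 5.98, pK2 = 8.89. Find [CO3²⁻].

α₂ = 1 / (1 + [H⁺]/K2 + [H⁺]²/(K1K2)) = 1 / (1 + 10^+1.09 + 10^-0.73)
   = 1 / (1 + 12.303 + 0.18621) = 1/13.489 = 0.07414
[CO3²⁻] = α₂ × DIC = 0.07414 × 2.06 = 0.153 mmol/kg

[CO3²⁻] = 0.153 mmol/kg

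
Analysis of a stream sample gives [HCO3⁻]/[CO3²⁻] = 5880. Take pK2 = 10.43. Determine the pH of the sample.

pH = 6.66

From K2 = [H⁺][CO3²⁻]/[HCO3⁻]:  pH = pK2 − log₁₀([HCO3⁻]/[CO3²⁻])
log₁₀(5880) = +3.769
pH = 10.43 − (+3.769) = 6.66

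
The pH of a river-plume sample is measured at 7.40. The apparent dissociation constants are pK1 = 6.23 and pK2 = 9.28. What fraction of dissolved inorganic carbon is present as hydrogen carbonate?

α₁ = 0.925

α₁ = 1 / (1 + [H⁺]/K1 + K2/[H⁺]) = 1 / (1 + 10^-1.17 + 10^-1.88)
   = 1 / (1 + 0.067608 + 0.013183) = 1/1.0808 = 0.9252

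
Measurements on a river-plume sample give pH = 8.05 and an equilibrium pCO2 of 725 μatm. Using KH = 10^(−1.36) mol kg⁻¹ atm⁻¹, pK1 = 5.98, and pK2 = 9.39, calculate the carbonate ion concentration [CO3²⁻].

[CO2*] = KH · pCO2 = 10^(−1.36) × 725×10^-6 = 3.165×10^-5 mol/kg
α₀ = 1/(1 + K1/[H⁺] + K1K2/[H⁺]²) = 1/(1 + 10^+2.07 + 10^+0.73) = 0.008074
DIC = [CO2*]/α₀ = 3.165×10^-5 / 0.008074 = 3.920 mmol/kg
[CO3²⁻] = α₂·DIC; α₂ = 0.04336, so [CO3²⁻] = 0.04336 × 3.920 = 0.170 mmol/kg

[CO3²⁻] = 0.170 mmol/kg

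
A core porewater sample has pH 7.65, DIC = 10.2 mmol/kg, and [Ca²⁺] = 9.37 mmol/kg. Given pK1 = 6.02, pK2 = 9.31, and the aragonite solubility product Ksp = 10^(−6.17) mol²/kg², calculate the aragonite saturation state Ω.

Ω = 2.96

α₂ = 1 / (1 + [H⁺]/K2 + [H⁺]²/(K1K2)) = 1 / (1 + 10^+1.66 + 10^+0.03)
   = 1 / (1 + 45.709 + 1.0715) = 1/47.780 = 0.02093
[CO3²⁻] = α₂ × DIC = 0.02093 × 10.2 = 0.2135 mmol/kg
Ksp = 10^(−6.17) = 6.761×10^-7
Ω = [Ca²⁺][CO3²⁻]/Ksp = (9.37×10^-3)(2.135×10^-4) / 6.761×10^-7 = 2.96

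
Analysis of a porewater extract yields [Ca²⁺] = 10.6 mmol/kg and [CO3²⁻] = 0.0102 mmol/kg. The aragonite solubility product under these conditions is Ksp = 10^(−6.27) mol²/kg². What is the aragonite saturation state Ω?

Ksp = 10^(−6.27) = 5.370×10^-7
Ω = [Ca²⁺][CO3²⁻]/Ksp = (10.6×10^-3)(0.0102×10^-3) / 5.370×10^-7 = 0.201

Ω = 0.201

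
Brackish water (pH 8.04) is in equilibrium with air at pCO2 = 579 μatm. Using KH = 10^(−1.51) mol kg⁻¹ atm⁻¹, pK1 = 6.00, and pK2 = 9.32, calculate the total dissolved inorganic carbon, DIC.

[CO2*] = KH · pCO2 = 10^(−1.51) × 579×10^-6 = 1.789×10^-5 mol/kg
α₀ = 1/(1 + K1/[H⁺] + K1K2/[H⁺]²) = 1/(1 + 10^+2.04 + 10^+0.76) = 0.008591
DIC = [CO2*]/α₀ = 1.789×10^-5 / 0.008591 = 2.08 mmol/kg

DIC = 2.08 mmol/kg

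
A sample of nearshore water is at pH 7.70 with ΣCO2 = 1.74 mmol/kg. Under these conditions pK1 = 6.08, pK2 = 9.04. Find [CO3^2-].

[CO3²⁻] = 0.0744 mmol/kg

α₂ = 1 / (1 + [H⁺]/K2 + [H⁺]²/(K1K2)) = 1 / (1 + 10^+1.34 + 10^-0.28)
   = 1 / (1 + 21.878 + 0.52481) = 1/23.402 = 0.04273
[CO3²⁻] = α₂ × DIC = 0.04273 × 1.74 = 0.0744 mmol/kg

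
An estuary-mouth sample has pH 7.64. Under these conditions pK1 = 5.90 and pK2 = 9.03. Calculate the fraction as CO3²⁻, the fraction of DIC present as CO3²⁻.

α₂ = 0.0385

α₂ = 1 / (1 + [H⁺]/K2 + [H⁺]²/(K1K2)) = 1 / (1 + 10^+1.39 + 10^-0.35)
   = 1 / (1 + 24.547 + 0.44668) = 1/25.994 = 0.03847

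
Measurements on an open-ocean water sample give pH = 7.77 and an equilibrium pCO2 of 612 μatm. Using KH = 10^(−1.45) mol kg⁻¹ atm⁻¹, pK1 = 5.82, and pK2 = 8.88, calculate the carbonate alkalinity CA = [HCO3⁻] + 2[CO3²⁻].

[CO2*] = KH · pCO2 = 10^(−1.45) × 612×10^-6 = 2.171×10^-5 mol/kg
α₀ = 1/(1 + K1/[H⁺] + K1K2/[H⁺]²) = 1/(1 + 10^+1.95 + 10^+0.84) = 0.01030
DIC = [CO2*]/α₀ = 2.171×10^-5 / 0.01030 = 2.107 mmol/kg
CA = (α₁ + 2α₂)·DIC = (0.9184 + 2×0.07129) × 2.107 = 2.24 mmol/kg

CA = 2.24 mmol/kg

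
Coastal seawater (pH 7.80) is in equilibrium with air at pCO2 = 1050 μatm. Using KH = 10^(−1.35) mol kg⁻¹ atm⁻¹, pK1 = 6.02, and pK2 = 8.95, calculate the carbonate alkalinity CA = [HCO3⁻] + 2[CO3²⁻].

CA = 3.23 mmol/kg

[CO2*] = KH · pCO2 = 10^(−1.35) × 1050×10^-6 = 4.690×10^-5 mol/kg
α₀ = 1/(1 + K1/[H⁺] + K1K2/[H⁺]²) = 1/(1 + 10^+1.78 + 10^+0.63) = 0.01526
DIC = [CO2*]/α₀ = 4.690×10^-5 / 0.01526 = 3.073 mmol/kg
CA = (α₁ + 2α₂)·DIC = (0.9196 + 2×0.06511) × 3.073 = 3.23 mmol/kg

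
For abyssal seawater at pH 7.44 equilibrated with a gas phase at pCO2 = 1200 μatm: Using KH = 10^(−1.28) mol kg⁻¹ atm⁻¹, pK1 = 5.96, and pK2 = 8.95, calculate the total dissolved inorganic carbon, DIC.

DIC = 2.02 mmol/kg

[CO2*] = KH · pCO2 = 10^(−1.28) × 1200×10^-6 = 6.298×10^-5 mol/kg
α₀ = 1/(1 + K1/[H⁺] + K1K2/[H⁺]²) = 1/(1 + 10^+1.48 + 10^-0.03) = 0.03112
DIC = [CO2*]/α₀ = 6.298×10^-5 / 0.03112 = 2.02 mmol/kg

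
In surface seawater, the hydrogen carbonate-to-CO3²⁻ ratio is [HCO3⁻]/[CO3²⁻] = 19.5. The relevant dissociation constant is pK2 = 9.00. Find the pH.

pH = 7.71

From K2 = [H⁺][CO3²⁻]/[HCO3⁻]:  pH = pK2 − log₁₀([HCO3⁻]/[CO3²⁻])
log₁₀(19.5) = +1.290
pH = 9.00 − (+1.290) = 7.71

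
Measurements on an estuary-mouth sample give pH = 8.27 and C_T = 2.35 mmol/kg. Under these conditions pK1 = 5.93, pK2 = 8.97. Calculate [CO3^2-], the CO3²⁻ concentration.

[CO3²⁻] = 0.389 mmol/kg

α₂ = 1 / (1 + [H⁺]/K2 + [H⁺]²/(K1K2)) = 1 / (1 + 10^+0.70 + 10^-1.64)
   = 1 / (1 + 5.0119 + 0.022909) = 1/6.0348 = 0.1657
[CO3²⁻] = α₂ × DIC = 0.1657 × 2.35 = 0.389 mmol/kg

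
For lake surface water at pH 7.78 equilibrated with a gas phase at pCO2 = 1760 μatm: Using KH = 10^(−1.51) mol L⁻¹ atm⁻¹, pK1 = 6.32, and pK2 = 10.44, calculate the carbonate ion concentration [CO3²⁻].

[CO3²⁻] = 3.43 μmol/L

[CO2*] = KH · pCO2 = 10^(−1.51) × 1760×10^-6 = 5.439×10^-5 mol/L
α₀ = 1/(1 + K1/[H⁺] + K1K2/[H⁺]²) = 1/(1 + 10^+1.46 + 10^-1.20) = 0.03344
DIC = [CO2*]/α₀ = 5.439×10^-5 / 0.03344 = 1.626 mmol/L
[CO3²⁻] = α₂·DIC; α₂ = 0.002110, so [CO3²⁻] = 0.002110 × 1.626 = 0.00343 mmol/L = 3.43 μmol/L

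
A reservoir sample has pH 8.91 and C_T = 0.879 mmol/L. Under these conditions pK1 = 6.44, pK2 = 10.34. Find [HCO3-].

α₁ = 1 / (1 + [H⁺]/K1 + K2/[H⁺]) = 1 / (1 + 10^-2.47 + 10^-1.43)
   = 1 / (1 + 0.0033884 + 0.037154) = 1/1.0405 = 0.9610
[HCO3⁻] = α₁ × DIC = 0.9610 × 0.879 = 0.845 mmol/L

[HCO3⁻] = 0.845 mmol/L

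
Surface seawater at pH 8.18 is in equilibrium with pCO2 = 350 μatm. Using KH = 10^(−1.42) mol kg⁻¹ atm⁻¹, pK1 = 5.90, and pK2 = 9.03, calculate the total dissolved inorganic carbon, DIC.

[CO2*] = KH · pCO2 = 10^(−1.42) × 350×10^-6 = 1.331×10^-5 mol/kg
α₀ = 1/(1 + K1/[H⁺] + K1K2/[H⁺]²) = 1/(1 + 10^+2.28 + 10^+1.43) = 0.004577
DIC = [CO2*]/α₀ = 1.331×10^-5 / 0.004577 = 2.91 mmol/kg

DIC = 2.91 mmol/kg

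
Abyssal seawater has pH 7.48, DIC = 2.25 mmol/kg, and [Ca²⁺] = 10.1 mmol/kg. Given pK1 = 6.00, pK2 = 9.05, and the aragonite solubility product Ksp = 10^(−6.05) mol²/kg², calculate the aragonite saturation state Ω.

Ω = 0.647

α₂ = 1 / (1 + [H⁺]/K2 + [H⁺]²/(K1K2)) = 1 / (1 + 10^+1.57 + 10^+0.09)
   = 1 / (1 + 37.154 + 1.2303) = 1/39.384 = 0.02539
[CO3²⁻] = α₂ × DIC = 0.02539 × 2.25 = 0.05713 mmol/kg
Ksp = 10^(−6.05) = 8.913×10^-7
Ω = [Ca²⁺][CO3²⁻]/Ksp = (10.1×10^-3)(5.713×10^-5) / 8.913×10^-7 = 0.647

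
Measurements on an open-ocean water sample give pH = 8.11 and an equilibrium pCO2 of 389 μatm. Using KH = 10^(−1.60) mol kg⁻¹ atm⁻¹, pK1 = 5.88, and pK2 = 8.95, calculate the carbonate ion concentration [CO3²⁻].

[CO2*] = KH · pCO2 = 10^(−1.60) × 389×10^-6 = 9.771×10^-6 mol/kg
α₀ = 1/(1 + K1/[H⁺] + K1K2/[H⁺]²) = 1/(1 + 10^+2.23 + 10^+1.39) = 0.005118
DIC = [CO2*]/α₀ = 9.771×10^-6 / 0.005118 = 1.909 mmol/kg
[CO3²⁻] = α₂·DIC; α₂ = 0.1256, so [CO3²⁻] = 0.1256 × 1.909 = 0.240 mmol/kg

[CO3²⁻] = 0.240 mmol/kg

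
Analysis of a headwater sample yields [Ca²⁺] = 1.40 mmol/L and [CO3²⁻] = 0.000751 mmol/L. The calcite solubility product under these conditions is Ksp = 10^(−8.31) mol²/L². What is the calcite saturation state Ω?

Ksp = 10^(−8.31) = 4.898×10^-9
Ω = [Ca²⁺][CO3²⁻]/Ksp = (1.40×10^-3)(0.000751×10^-3) / 4.898×10^-9 = 0.215

Ω = 0.215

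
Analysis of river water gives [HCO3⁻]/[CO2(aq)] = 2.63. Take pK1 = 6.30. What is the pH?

From K1 = [H⁺][HCO3⁻]/[CO2(aq)]:  pH = pK1 + log₁₀([HCO3⁻]/[CO2(aq)])
log₁₀(2.63) = +0.420
pH = 6.30 + (+0.420) = 6.72

pH = 6.72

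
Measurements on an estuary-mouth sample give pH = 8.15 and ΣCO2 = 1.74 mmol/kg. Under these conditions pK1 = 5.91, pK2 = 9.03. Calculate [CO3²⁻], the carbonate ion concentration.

α₂ = 1 / (1 + [H⁺]/K2 + [H⁺]²/(K1K2)) = 1 / (1 + 10^+0.88 + 10^-1.36)
   = 1 / (1 + 7.5858 + 0.043652) = 1/8.6294 = 0.1159
[CO3²⁻] = α₂ × DIC = 0.1159 × 1.74 = 0.202 mmol/kg

[CO3²⁻] = 0.202 mmol/kg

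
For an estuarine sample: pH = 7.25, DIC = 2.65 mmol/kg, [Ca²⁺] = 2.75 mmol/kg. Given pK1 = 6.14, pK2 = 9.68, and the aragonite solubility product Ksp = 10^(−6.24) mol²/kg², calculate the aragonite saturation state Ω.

α₂ = 1 / (1 + [H⁺]/K2 + [H⁺]²/(K1K2)) = 1 / (1 + 10^+2.43 + 10^+1.32)
   = 1 / (1 + 269.15 + 20.893) = 1/291.05 = 0.003436
[CO3²⁻] = α₂ × DIC = 0.003436 × 2.65 = 0.009105 mmol/kg = 9.105 μmol/kg
Ksp = 10^(−6.24) = 5.754×10^-7
Ω = [Ca²⁺][CO3²⁻]/Ksp = (2.75×10^-3)(9.105×10^-6) / 5.754×10^-7 = 0.0435

Ω = 0.0435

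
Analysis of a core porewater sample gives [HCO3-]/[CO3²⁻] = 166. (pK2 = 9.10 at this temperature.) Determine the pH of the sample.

pH = 6.88

From K2 = [H⁺][CO3²⁻]/[HCO3-]:  pH = pK2 − log₁₀([HCO3-]/[CO3²⁻])
log₁₀(166) = +2.220
pH = 9.10 − (+2.220) = 6.88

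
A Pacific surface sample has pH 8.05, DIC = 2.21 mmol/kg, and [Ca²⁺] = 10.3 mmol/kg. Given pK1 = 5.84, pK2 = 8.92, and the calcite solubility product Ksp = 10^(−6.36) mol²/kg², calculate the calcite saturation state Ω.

Ω = 6.16

α₂ = 1 / (1 + [H⁺]/K2 + [H⁺]²/(K1K2)) = 1 / (1 + 10^+0.87 + 10^-1.34)
   = 1 / (1 + 7.4131 + 0.045709) = 1/8.4588 = 0.1182
[CO3²⁻] = α₂ × DIC = 0.1182 × 2.21 = 0.2613 mmol/kg
Ksp = 10^(−6.36) = 4.365×10^-7
Ω = [Ca²⁺][CO3²⁻]/Ksp = (10.3×10^-3)(2.613×10^-4) / 4.365×10^-7 = 6.16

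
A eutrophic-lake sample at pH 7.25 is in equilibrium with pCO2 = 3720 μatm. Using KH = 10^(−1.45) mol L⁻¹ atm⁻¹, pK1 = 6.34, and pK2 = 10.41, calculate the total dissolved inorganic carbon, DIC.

DIC = 1.21 mmol/L

[CO2*] = KH · pCO2 = 10^(−1.45) × 3720×10^-6 = 1.320×10^-4 mol/L
α₀ = 1/(1 + K1/[H⁺] + K1K2/[H⁺]²) = 1/(1 + 10^+0.91 + 10^-2.25) = 0.1095
DIC = [CO2*]/α₀ = 1.320×10^-4 / 0.1095 = 1.21 mmol/L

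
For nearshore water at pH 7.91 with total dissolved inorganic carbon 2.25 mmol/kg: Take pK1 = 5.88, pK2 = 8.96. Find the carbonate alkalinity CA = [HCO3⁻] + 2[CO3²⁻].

CA = [HCO3⁻] + 2[CO3²⁻] = (α₁ + 2α₂)·DIC
At pH 7.91: [H⁺]/K1 = 10^-2.03 = 0.0093325, K2/[H⁺] = 10^-1.05 = 0.089125
α₁ = 1/(1 + 0.0093325 + 0.089125) = 1/1.0985 = 0.9104; α₂ = α₁·K2/[H⁺] = 0.08114
α₁ + 2α₂ = 1.0726
CA = 1.0726 × 2.25 = 2.41 mmol/kg

CA = 2.41 mmol/kg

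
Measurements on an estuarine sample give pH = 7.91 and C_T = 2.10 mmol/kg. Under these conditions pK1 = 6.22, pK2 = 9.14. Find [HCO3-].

[HCO3⁻] = 1.95 mmol/kg

α₁ = 1 / (1 + [H⁺]/K1 + K2/[H⁺]) = 1 / (1 + 10^-1.69 + 10^-1.23)
   = 1 / (1 + 0.020417 + 0.058884) = 1/1.0793 = 0.9265
[HCO3⁻] = α₁ × DIC = 0.9265 × 2.10 = 1.95 mmol/kg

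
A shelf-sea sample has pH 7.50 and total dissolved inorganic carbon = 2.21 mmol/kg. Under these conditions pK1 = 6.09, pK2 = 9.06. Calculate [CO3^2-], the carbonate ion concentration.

α₂ = 1 / (1 + [H⁺]/K2 + [H⁺]²/(K1K2)) = 1 / (1 + 10^+1.56 + 10^+0.15)
   = 1 / (1 + 36.308 + 1.4125) = 1/38.720 = 0.02583
[CO3²⁻] = α₂ × DIC = 0.02583 × 2.21 = 0.0571 mmol/kg

[CO3²⁻] = 0.0571 mmol/kg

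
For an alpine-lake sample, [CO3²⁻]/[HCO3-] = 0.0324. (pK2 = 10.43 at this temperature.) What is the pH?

pH = 8.94

From K2 = [H⁺][CO3²⁻]/[HCO3-]:  pH = pK2 + log₁₀([CO3²⁻]/[HCO3-])
log₁₀(0.0324) = -1.489
pH = 10.43 + (-1.489) = 8.94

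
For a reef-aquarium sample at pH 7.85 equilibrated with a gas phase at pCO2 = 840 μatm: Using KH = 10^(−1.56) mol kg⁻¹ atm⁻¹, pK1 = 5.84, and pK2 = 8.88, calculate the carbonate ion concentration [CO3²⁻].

[CO3²⁻] = 0.221 mmol/kg

[CO2*] = KH · pCO2 = 10^(−1.56) × 840×10^-6 = 2.314×10^-5 mol/kg
α₀ = 1/(1 + K1/[H⁺] + K1K2/[H⁺]²) = 1/(1 + 10^+2.01 + 10^+0.98) = 0.008859
DIC = [CO2*]/α₀ = 2.314×10^-5 / 0.008859 = 2.612 mmol/kg
[CO3²⁻] = α₂·DIC; α₂ = 0.08460, so [CO3²⁻] = 0.08460 × 2.612 = 0.221 mmol/kg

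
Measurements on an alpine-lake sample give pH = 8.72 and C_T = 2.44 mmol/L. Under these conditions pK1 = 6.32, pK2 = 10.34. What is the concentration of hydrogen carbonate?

[HCO3⁻] = 2.37 mmol/L

α₁ = 1 / (1 + [H⁺]/K1 + K2/[H⁺]) = 1 / (1 + 10^-2.40 + 10^-1.62)
   = 1 / (1 + 0.0039811 + 0.023988) = 1/1.0280 = 0.9728
[HCO3⁻] = α₁ × DIC = 0.9728 × 2.44 = 2.37 mmol/L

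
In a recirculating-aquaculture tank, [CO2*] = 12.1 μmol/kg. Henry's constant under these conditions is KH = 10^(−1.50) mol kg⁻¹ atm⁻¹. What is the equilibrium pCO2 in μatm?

pCO2 = 383 μatm

KH = 10^(−1.50) = 3.162×10^-2 mol kg⁻¹ atm⁻¹
pCO2 = [CO2*]/KH = 12.1×10^-6 / 3.162×10^-2 = 3.83×10^-4 atm = 383 μatm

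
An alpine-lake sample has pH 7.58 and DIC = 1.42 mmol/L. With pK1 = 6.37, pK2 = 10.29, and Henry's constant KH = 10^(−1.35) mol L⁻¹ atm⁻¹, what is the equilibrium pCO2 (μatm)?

α₀ = 1 / (1 + K1/[H⁺] + K1K2/[H⁺]²) = 1 / (1 + 10^+1.21 + 10^-1.50)
   = 1 / (1 + 16.218 + 0.031623) = 1/17.250 = 0.05797
[CO2*] = α₀ × DIC = 0.05797 × 1.42 = 0.08232 mmol/L
pCO2 = [CO2*]/KH = 8.232×10^-5 / 4.467×10^-2 = 1840 μatm

pCO2 = 1840 μatm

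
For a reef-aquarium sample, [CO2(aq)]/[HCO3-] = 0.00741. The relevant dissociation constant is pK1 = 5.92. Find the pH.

pH = 8.05

From K1 = [H⁺][HCO3-]/[CO2(aq)]:  pH = pK1 − log₁₀([CO2(aq)]/[HCO3-])
log₁₀(0.00741) = -2.130
pH = 5.92 − (-2.130) = 8.05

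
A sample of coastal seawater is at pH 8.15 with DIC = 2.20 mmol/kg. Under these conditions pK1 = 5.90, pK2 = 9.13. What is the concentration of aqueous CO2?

[CO2*] = 11.1 μmol/kg

α₀ = 1 / (1 + K1/[H⁺] + K1K2/[H⁺]²) = 1 / (1 + 10^+2.25 + 10^+1.27)
   = 1 / (1 + 177.83 + 18.621) = 1/197.45 = 0.005065
[CO2*] = α₀ × DIC = 0.005065 × 2.20 = 0.0111 mmol/kg = 11.1 μmol/kg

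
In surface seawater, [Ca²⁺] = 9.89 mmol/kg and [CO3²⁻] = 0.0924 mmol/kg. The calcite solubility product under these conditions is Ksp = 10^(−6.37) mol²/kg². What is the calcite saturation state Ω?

Ω = 2.14

Ksp = 10^(−6.37) = 4.266×10^-7
Ω = [Ca²⁺][CO3²⁻]/Ksp = (9.89×10^-3)(0.0924×10^-3) / 4.266×10^-7 = 2.14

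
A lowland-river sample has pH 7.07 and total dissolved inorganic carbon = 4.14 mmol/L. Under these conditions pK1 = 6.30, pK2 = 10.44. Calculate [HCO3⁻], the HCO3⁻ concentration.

[HCO3⁻] = 3.54 mmol/L

α₁ = 1 / (1 + [H⁺]/K1 + K2/[H⁺]) = 1 / (1 + 10^-0.77 + 10^-3.37)
   = 1 / (1 + 0.16982 + 0.00042658) = 1/1.1703 = 0.8545
[HCO3⁻] = α₁ × DIC = 0.8545 × 4.14 = 3.54 mmol/L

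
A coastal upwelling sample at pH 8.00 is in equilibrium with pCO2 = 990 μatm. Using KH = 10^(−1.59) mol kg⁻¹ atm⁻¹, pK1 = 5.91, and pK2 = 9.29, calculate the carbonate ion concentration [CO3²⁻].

[CO3²⁻] = 0.161 mmol/kg

[CO2*] = KH · pCO2 = 10^(−1.59) × 990×10^-6 = 2.545×10^-5 mol/kg
α₀ = 1/(1 + K1/[H⁺] + K1K2/[H⁺]²) = 1/(1 + 10^+2.09 + 10^+0.80) = 0.007672
DIC = [CO2*]/α₀ = 2.545×10^-5 / 0.007672 = 3.317 mmol/kg
[CO3²⁻] = α₂·DIC; α₂ = 0.04841, so [CO3²⁻] = 0.04841 × 3.317 = 0.161 mmol/kg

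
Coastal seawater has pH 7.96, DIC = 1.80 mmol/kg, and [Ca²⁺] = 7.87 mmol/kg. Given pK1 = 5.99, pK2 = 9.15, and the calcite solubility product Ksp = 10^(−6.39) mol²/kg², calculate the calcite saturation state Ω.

α₂ = 1 / (1 + [H⁺]/K2 + [H⁺]²/(K1K2)) = 1 / (1 + 10^+1.19 + 10^-0.78)
   = 1 / (1 + 15.488 + 0.16596) = 1/16.654 = 0.06005
[CO3²⁻] = α₂ × DIC = 0.06005 × 1.80 = 0.1081 mmol/kg
Ksp = 10^(−6.39) = 4.074×10^-7
Ω = [Ca²⁺][CO3²⁻]/Ksp = (7.87×10^-3)(1.081×10^-4) / 4.074×10^-7 = 2.09

Ω = 2.09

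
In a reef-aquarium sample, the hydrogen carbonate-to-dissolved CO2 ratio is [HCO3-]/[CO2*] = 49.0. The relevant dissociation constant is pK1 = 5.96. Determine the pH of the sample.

From K1 = [H⁺][HCO3-]/[CO2*]:  pH = pK1 + log₁₀([HCO3-]/[CO2*])
log₁₀(49.0) = +1.690
pH = 5.96 + (+1.690) = 7.65

pH = 7.65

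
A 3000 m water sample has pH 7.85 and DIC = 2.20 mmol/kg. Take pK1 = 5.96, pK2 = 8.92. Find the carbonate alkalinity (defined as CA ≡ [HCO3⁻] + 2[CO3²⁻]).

CA = [HCO3⁻] + 2[CO3²⁻] = (α₁ + 2α₂)·DIC
At pH 7.85: [H⁺]/K1 = 10^-1.89 = 0.012882, K2/[H⁺] = 10^-1.07 = 0.085114
α₁ = 1/(1 + 0.012882 + 0.085114) = 1/1.0980 = 0.9107; α₂ = α₁·K2/[H⁺] = 0.07752
α₁ + 2α₂ = 1.0658
CA = 1.0658 × 2.20 = 2.34 mmol/kg

CA = 2.34 mmol/kg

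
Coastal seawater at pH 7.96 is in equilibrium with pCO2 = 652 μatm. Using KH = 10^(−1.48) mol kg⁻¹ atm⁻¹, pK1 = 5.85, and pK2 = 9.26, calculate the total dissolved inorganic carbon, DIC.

[CO2*] = KH · pCO2 = 10^(−1.48) × 652×10^-6 = 2.159×10^-5 mol/kg
α₀ = 1/(1 + K1/[H⁺] + K1K2/[H⁺]²) = 1/(1 + 10^+2.11 + 10^+0.81) = 0.007338
DIC = [CO2*]/α₀ = 2.159×10^-5 / 0.007338 = 2.94 mmol/kg

DIC = 2.94 mmol/kg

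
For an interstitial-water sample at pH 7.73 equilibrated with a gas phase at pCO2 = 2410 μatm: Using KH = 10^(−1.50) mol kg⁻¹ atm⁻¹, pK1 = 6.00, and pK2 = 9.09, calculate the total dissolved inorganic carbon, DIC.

DIC = 4.35 mmol/kg

[CO2*] = KH · pCO2 = 10^(−1.50) × 2410×10^-6 = 7.621×10^-5 mol/kg
α₀ = 1/(1 + K1/[H⁺] + K1K2/[H⁺]²) = 1/(1 + 10^+1.73 + 10^+0.37) = 0.01753
DIC = [CO2*]/α₀ = 7.621×10^-5 / 0.01753 = 4.35 mmol/kg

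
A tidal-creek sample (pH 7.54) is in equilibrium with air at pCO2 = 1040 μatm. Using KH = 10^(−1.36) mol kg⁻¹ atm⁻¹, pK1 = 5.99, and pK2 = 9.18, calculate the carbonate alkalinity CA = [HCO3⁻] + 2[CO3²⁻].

CA = 1.68 mmol/kg

[CO2*] = KH · pCO2 = 10^(−1.36) × 1040×10^-6 = 4.540×10^-5 mol/kg
α₀ = 1/(1 + K1/[H⁺] + K1K2/[H⁺]²) = 1/(1 + 10^+1.55 + 10^-0.09) = 0.02681
DIC = [CO2*]/α₀ = 4.540×10^-5 / 0.02681 = 1.693 mmol/kg
CA = (α₁ + 2α₂)·DIC = (0.9514 + 2×0.02180) × 1.693 = 1.68 mmol/kg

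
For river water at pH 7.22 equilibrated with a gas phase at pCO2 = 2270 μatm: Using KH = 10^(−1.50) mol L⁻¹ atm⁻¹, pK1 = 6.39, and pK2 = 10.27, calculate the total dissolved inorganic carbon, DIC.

DIC = 0.558 mmol/L

[CO2*] = KH · pCO2 = 10^(−1.50) × 2270×10^-6 = 7.178×10^-5 mol/L
α₀ = 1/(1 + K1/[H⁺] + K1K2/[H⁺]²) = 1/(1 + 10^+0.83 + 10^-2.22) = 0.1288
DIC = [CO2*]/α₀ = 7.178×10^-5 / 0.1288 = 0.558 mmol/L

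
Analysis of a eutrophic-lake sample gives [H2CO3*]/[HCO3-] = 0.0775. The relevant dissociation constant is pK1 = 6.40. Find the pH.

From K1 = [H⁺][HCO3-]/[H2CO3*]:  pH = pK1 − log₁₀([H2CO3*]/[HCO3-])
log₁₀(0.0775) = -1.111
pH = 6.40 − (-1.111) = 7.51

pH = 7.51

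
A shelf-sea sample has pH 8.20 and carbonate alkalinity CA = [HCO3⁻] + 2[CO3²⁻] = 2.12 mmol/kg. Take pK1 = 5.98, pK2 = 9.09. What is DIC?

CA = [HCO3⁻] + 2[CO3²⁻] = (α₁ + 2α₂)·DIC
At pH 8.20: [H⁺]/K1 = 10^-2.22 = 0.0060256, K2/[H⁺] = 10^-0.89 = 0.12882
α₁ = 1/(1 + 0.0060256 + 0.12882) = 1/1.1349 = 0.8812; α₂ = α₁·K2/[H⁺] = 0.1135
α₁ + 2α₂ = 1.1082
DIC = CA / (α₁ + 2α₂) = 2.12 / 1.1082 = 1.91 mmol/kg

DIC = 1.91 mmol/kg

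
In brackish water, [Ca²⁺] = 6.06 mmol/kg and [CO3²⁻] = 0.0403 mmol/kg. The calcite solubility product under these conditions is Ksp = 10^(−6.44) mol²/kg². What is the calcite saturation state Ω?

Ω = 0.673

Ksp = 10^(−6.44) = 3.631×10^-7
Ω = [Ca²⁺][CO3²⁻]/Ksp = (6.06×10^-3)(0.0403×10^-3) / 3.631×10^-7 = 0.673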